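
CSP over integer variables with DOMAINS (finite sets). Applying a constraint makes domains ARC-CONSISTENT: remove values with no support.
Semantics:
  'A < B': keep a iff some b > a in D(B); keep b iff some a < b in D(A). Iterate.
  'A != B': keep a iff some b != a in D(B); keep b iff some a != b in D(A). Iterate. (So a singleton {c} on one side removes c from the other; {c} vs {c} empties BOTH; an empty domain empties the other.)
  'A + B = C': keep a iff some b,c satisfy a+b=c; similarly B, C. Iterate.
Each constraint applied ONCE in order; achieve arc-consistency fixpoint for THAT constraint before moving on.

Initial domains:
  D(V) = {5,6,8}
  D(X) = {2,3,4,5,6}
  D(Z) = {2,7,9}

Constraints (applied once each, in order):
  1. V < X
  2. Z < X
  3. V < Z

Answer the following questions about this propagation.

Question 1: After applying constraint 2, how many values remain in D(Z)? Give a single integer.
Constraint 1 (V < X) on D(V)={5,6,8} D(X)={2,3,4,5,6}: V {5,6,8}->{5}; X {2,3,4,5,6}->{6}
Constraint 2 (Z < X) on D(Z)={2,7,9} D(X)={6}: Z {2,7,9}->{2}
So after constraint 2: D(Z)={2}, size = 1

Answer: 1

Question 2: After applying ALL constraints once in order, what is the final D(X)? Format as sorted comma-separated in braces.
Answer: {6}

Derivation:
Constraint 1 (V < X) on D(V)={5,6,8} D(X)={2,3,4,5,6}: V {5,6,8}->{5}; X {2,3,4,5,6}->{6}
Constraint 2 (Z < X) on D(Z)={2,7,9} D(X)={6}: Z {2,7,9}->{2}
Constraint 3 (V < Z) on D(V)={5} D(Z)={2}: V {5}->{}; Z {2}->{}
So after all 3 constraints: D(X) = {6}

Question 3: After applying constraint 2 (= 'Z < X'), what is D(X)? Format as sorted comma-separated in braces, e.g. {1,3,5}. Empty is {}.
Constraint 1 (V < X) on D(V)={5,6,8} D(X)={2,3,4,5,6}: V {5,6,8}->{5}; X {2,3,4,5,6}->{6}
Constraint 2 (Z < X) on D(Z)={2,7,9} D(X)={6}: Z {2,7,9}->{2}
So after constraint 2: D(X) = {6}

Answer: {6}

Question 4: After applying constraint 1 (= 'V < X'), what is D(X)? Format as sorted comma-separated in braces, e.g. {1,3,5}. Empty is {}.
Answer: {6}

Derivation:
Constraint 1 (V < X) on D(V)={5,6,8} D(X)={2,3,4,5,6}: V {5,6,8}->{5}; X {2,3,4,5,6}->{6}
So after constraint 1: D(X) = {6}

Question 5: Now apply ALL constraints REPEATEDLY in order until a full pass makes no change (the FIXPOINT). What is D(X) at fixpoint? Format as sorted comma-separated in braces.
Answer: {}

Derivation:
pass 0 (initial): D(X)={2,3,4,5,6}
pass 1: V {5,6,8}->{}; X {2,3,4,5,6}->{6}; Z {2,7,9}->{}
pass 2: X {6}->{}
pass 3: no change
Fixpoint after 3 passes: D(X) = {}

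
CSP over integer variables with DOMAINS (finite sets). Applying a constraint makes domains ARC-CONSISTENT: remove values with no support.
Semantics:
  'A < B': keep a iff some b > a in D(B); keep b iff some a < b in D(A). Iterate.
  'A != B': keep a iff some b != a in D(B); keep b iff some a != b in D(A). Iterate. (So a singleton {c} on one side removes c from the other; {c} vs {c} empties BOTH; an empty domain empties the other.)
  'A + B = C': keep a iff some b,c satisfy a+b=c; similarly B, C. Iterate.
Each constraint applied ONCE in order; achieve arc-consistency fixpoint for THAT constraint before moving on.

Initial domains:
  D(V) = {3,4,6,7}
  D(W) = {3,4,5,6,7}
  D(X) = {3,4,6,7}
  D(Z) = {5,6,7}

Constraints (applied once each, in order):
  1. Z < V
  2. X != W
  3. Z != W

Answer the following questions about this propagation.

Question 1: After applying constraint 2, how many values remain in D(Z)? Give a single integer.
Answer: 2

Derivation:
Constraint 1 (Z < V) on D(Z)={5,6,7} D(V)={3,4,6,7}: Z {5,6,7}->{5,6}; V {3,4,6,7}->{6,7}
Constraint 2 (X != W) on D(X)={3,4,6,7} D(W)={3,4,5,6,7}: no change
So after constraint 2: D(Z)={5,6}, size = 2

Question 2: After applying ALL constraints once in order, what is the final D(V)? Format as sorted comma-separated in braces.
Answer: {6,7}

Derivation:
Constraint 1 (Z < V) on D(Z)={5,6,7} D(V)={3,4,6,7}: Z {5,6,7}->{5,6}; V {3,4,6,7}->{6,7}
Constraint 2 (X != W) on D(X)={3,4,6,7} D(W)={3,4,5,6,7}: no change
Constraint 3 (Z != W) on D(Z)={5,6} D(W)={3,4,5,6,7}: no change
So after all 3 constraints: D(V) = {6,7}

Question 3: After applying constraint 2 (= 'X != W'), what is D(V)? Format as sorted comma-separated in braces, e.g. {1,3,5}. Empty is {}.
Constraint 1 (Z < V) on D(Z)={5,6,7} D(V)={3,4,6,7}: Z {5,6,7}->{5,6}; V {3,4,6,7}->{6,7}
Constraint 2 (X != W) on D(X)={3,4,6,7} D(W)={3,4,5,6,7}: no change
So after constraint 2: D(V) = {6,7}

Answer: {6,7}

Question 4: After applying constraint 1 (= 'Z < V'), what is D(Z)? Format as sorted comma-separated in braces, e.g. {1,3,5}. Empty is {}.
Answer: {5,6}

Derivation:
Constraint 1 (Z < V) on D(Z)={5,6,7} D(V)={3,4,6,7}: Z {5,6,7}->{5,6}; V {3,4,6,7}->{6,7}
So after constraint 1: D(Z) = {5,6}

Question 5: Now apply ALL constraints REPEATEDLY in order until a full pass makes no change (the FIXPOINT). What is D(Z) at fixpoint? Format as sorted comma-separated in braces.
Answer: {5,6}

Derivation:
pass 0 (initial): D(Z)={5,6,7}
pass 1: V {3,4,6,7}->{6,7}; Z {5,6,7}->{5,6}
pass 2: no change
Fixpoint after 2 passes: D(Z) = {5,6}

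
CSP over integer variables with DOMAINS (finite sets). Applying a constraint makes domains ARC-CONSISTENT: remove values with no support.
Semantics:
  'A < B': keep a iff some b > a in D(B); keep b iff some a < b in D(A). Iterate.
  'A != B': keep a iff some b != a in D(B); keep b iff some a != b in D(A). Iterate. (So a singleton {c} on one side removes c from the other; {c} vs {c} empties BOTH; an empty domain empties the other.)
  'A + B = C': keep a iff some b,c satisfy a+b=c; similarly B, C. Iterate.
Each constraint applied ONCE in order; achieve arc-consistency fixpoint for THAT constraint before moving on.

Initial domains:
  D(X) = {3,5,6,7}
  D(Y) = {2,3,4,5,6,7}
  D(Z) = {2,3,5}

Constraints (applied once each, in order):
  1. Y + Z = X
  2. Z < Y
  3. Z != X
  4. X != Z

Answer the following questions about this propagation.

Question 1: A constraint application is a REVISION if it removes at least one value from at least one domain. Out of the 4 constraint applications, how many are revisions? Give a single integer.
Answer: 2

Derivation:
Constraint 1 (Y + Z = X) on D(Y)={2,3,4,5,6,7} D(Z)={2,3,5} D(X)={3,5,6,7}: Y {2,3,4,5,6,7}->{2,3,4,5}; X {3,5,6,7}->{5,6,7} => REVISION
Constraint 2 (Z < Y) on D(Z)={2,3,5} D(Y)={2,3,4,5}: Z {2,3,5}->{2,3}; Y {2,3,4,5}->{3,4,5} => REVISION
Constraint 3 (Z != X) on D(Z)={2,3} D(X)={5,6,7}: no change => not a revision
Constraint 4 (X != Z) on D(X)={5,6,7} D(Z)={2,3}: no change => not a revision
Total revisions = 2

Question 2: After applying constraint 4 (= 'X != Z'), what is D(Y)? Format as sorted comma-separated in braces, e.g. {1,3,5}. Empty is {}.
Answer: {3,4,5}

Derivation:
Constraint 1 (Y + Z = X) on D(Y)={2,3,4,5,6,7} D(Z)={2,3,5} D(X)={3,5,6,7}: Y {2,3,4,5,6,7}->{2,3,4,5}; X {3,5,6,7}->{5,6,7}
Constraint 2 (Z < Y) on D(Z)={2,3,5} D(Y)={2,3,4,5}: Z {2,3,5}->{2,3}; Y {2,3,4,5}->{3,4,5}
Constraint 3 (Z != X) on D(Z)={2,3} D(X)={5,6,7}: no change
Constraint 4 (X != Z) on D(X)={5,6,7} D(Z)={2,3}: no change
So after constraint 4: D(Y) = {3,4,5}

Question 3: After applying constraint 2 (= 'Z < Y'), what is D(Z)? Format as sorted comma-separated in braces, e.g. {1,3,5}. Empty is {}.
Constraint 1 (Y + Z = X) on D(Y)={2,3,4,5,6,7} D(Z)={2,3,5} D(X)={3,5,6,7}: Y {2,3,4,5,6,7}->{2,3,4,5}; X {3,5,6,7}->{5,6,7}
Constraint 2 (Z < Y) on D(Z)={2,3,5} D(Y)={2,3,4,5}: Z {2,3,5}->{2,3}; Y {2,3,4,5}->{3,4,5}
So after constraint 2: D(Z) = {2,3}

Answer: {2,3}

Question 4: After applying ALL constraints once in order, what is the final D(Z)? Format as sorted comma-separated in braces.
Answer: {2,3}

Derivation:
Constraint 1 (Y + Z = X) on D(Y)={2,3,4,5,6,7} D(Z)={2,3,5} D(X)={3,5,6,7}: Y {2,3,4,5,6,7}->{2,3,4,5}; X {3,5,6,7}->{5,6,7}
Constraint 2 (Z < Y) on D(Z)={2,3,5} D(Y)={2,3,4,5}: Z {2,3,5}->{2,3}; Y {2,3,4,5}->{3,4,5}
Constraint 3 (Z != X) on D(Z)={2,3} D(X)={5,6,7}: no change
Constraint 4 (X != Z) on D(X)={5,6,7} D(Z)={2,3}: no change
So after all 4 constraints: D(Z) = {2,3}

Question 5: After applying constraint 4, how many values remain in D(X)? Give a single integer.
Answer: 3

Derivation:
Constraint 1 (Y + Z = X) on D(Y)={2,3,4,5,6,7} D(Z)={2,3,5} D(X)={3,5,6,7}: Y {2,3,4,5,6,7}->{2,3,4,5}; X {3,5,6,7}->{5,6,7}
Constraint 2 (Z < Y) on D(Z)={2,3,5} D(Y)={2,3,4,5}: Z {2,3,5}->{2,3}; Y {2,3,4,5}->{3,4,5}
Constraint 3 (Z != X) on D(Z)={2,3} D(X)={5,6,7}: no change
Constraint 4 (X != Z) on D(X)={5,6,7} D(Z)={2,3}: no change
So after constraint 4: D(X)={5,6,7}, size = 3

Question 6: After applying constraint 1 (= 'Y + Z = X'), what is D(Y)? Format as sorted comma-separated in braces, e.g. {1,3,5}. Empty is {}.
Constraint 1 (Y + Z = X) on D(Y)={2,3,4,5,6,7} D(Z)={2,3,5} D(X)={3,5,6,7}: Y {2,3,4,5,6,7}->{2,3,4,5}; X {3,5,6,7}->{5,6,7}
So after constraint 1: D(Y) = {2,3,4,5}

Answer: {2,3,4,5}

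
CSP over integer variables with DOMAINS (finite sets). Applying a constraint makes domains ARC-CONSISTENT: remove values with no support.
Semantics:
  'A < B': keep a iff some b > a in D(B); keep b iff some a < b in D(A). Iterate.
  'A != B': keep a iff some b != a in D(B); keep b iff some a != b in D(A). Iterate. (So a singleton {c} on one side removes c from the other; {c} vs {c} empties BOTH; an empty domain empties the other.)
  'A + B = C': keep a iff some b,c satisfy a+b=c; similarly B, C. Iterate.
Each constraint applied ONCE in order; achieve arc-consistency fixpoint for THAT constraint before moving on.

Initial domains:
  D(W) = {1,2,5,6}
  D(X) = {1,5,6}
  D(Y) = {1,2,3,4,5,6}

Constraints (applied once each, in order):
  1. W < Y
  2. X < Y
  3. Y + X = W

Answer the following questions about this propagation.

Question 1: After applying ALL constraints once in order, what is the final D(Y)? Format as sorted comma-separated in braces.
Constraint 1 (W < Y) on D(W)={1,2,5,6} D(Y)={1,2,3,4,5,6}: W {1,2,5,6}->{1,2,5}; Y {1,2,3,4,5,6}->{2,3,4,5,6}
Constraint 2 (X < Y) on D(X)={1,5,6} D(Y)={2,3,4,5,6}: X {1,5,6}->{1,5}
Constraint 3 (Y + X = W) on D(Y)={2,3,4,5,6} D(X)={1,5} D(W)={1,2,5}: Y {2,3,4,5,6}->{4}; X {1,5}->{1}; W {1,2,5}->{5}
So after all 3 constraints: D(Y) = {4}

Answer: {4}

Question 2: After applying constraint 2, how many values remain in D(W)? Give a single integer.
Answer: 3

Derivation:
Constraint 1 (W < Y) on D(W)={1,2,5,6} D(Y)={1,2,3,4,5,6}: W {1,2,5,6}->{1,2,5}; Y {1,2,3,4,5,6}->{2,3,4,5,6}
Constraint 2 (X < Y) on D(X)={1,5,6} D(Y)={2,3,4,5,6}: X {1,5,6}->{1,5}
So after constraint 2: D(W)={1,2,5}, size = 3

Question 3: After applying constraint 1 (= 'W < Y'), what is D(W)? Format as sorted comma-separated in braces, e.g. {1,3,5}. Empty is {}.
Answer: {1,2,5}

Derivation:
Constraint 1 (W < Y) on D(W)={1,2,5,6} D(Y)={1,2,3,4,5,6}: W {1,2,5,6}->{1,2,5}; Y {1,2,3,4,5,6}->{2,3,4,5,6}
So after constraint 1: D(W) = {1,2,5}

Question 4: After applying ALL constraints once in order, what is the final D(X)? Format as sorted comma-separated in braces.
Constraint 1 (W < Y) on D(W)={1,2,5,6} D(Y)={1,2,3,4,5,6}: W {1,2,5,6}->{1,2,5}; Y {1,2,3,4,5,6}->{2,3,4,5,6}
Constraint 2 (X < Y) on D(X)={1,5,6} D(Y)={2,3,4,5,6}: X {1,5,6}->{1,5}
Constraint 3 (Y + X = W) on D(Y)={2,3,4,5,6} D(X)={1,5} D(W)={1,2,5}: Y {2,3,4,5,6}->{4}; X {1,5}->{1}; W {1,2,5}->{5}
So after all 3 constraints: D(X) = {1}

Answer: {1}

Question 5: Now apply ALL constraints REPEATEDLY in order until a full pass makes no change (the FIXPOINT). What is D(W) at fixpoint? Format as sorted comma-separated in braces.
Answer: {}

Derivation:
pass 0 (initial): D(W)={1,2,5,6}
pass 1: W {1,2,5,6}->{5}; X {1,5,6}->{1}; Y {1,2,3,4,5,6}->{4}
pass 2: W {5}->{}; X {1}->{}; Y {4}->{}
pass 3: no change
Fixpoint after 3 passes: D(W) = {}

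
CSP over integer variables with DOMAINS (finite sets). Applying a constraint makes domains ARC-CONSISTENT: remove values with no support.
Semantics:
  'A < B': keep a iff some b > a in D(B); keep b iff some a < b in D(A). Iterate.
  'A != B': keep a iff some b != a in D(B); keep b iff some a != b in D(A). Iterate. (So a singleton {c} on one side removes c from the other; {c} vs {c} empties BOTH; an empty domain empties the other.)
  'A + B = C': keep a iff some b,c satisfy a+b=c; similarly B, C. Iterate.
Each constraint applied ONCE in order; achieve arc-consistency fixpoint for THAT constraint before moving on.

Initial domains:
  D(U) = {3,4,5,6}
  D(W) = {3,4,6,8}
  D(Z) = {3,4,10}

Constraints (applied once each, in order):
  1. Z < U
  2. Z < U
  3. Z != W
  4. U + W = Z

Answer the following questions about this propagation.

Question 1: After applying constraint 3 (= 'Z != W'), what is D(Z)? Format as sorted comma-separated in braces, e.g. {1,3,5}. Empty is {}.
Constraint 1 (Z < U) on D(Z)={3,4,10} D(U)={3,4,5,6}: Z {3,4,10}->{3,4}; U {3,4,5,6}->{4,5,6}
Constraint 2 (Z < U) on D(Z)={3,4} D(U)={4,5,6}: no change
Constraint 3 (Z != W) on D(Z)={3,4} D(W)={3,4,6,8}: no change
So after constraint 3: D(Z) = {3,4}

Answer: {3,4}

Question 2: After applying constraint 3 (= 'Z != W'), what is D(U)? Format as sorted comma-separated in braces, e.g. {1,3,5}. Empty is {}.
Answer: {4,5,6}

Derivation:
Constraint 1 (Z < U) on D(Z)={3,4,10} D(U)={3,4,5,6}: Z {3,4,10}->{3,4}; U {3,4,5,6}->{4,5,6}
Constraint 2 (Z < U) on D(Z)={3,4} D(U)={4,5,6}: no change
Constraint 3 (Z != W) on D(Z)={3,4} D(W)={3,4,6,8}: no change
So after constraint 3: D(U) = {4,5,6}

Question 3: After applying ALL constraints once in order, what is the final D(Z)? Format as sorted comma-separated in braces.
Answer: {}

Derivation:
Constraint 1 (Z < U) on D(Z)={3,4,10} D(U)={3,4,5,6}: Z {3,4,10}->{3,4}; U {3,4,5,6}->{4,5,6}
Constraint 2 (Z < U) on D(Z)={3,4} D(U)={4,5,6}: no change
Constraint 3 (Z != W) on D(Z)={3,4} D(W)={3,4,6,8}: no change
Constraint 4 (U + W = Z) on D(U)={4,5,6} D(W)={3,4,6,8} D(Z)={3,4}: U {4,5,6}->{}; W {3,4,6,8}->{}; Z {3,4}->{}
So after all 4 constraints: D(Z) = {}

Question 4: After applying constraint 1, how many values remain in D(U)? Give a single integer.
Constraint 1 (Z < U) on D(Z)={3,4,10} D(U)={3,4,5,6}: Z {3,4,10}->{3,4}; U {3,4,5,6}->{4,5,6}
So after constraint 1: D(U)={4,5,6}, size = 3

Answer: 3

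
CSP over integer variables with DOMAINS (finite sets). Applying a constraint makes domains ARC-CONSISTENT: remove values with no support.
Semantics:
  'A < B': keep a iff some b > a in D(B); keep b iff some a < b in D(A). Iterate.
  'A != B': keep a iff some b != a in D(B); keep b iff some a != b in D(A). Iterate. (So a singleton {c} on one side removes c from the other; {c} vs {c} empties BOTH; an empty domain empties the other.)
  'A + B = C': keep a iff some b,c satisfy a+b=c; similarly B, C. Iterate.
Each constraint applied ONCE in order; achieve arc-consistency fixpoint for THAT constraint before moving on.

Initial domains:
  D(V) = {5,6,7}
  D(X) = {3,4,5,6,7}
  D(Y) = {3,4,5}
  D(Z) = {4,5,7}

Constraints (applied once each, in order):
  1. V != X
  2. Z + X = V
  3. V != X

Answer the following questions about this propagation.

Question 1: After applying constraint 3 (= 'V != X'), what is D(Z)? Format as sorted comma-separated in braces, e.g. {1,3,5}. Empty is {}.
Answer: {4}

Derivation:
Constraint 1 (V != X) on D(V)={5,6,7} D(X)={3,4,5,6,7}: no change
Constraint 2 (Z + X = V) on D(Z)={4,5,7} D(X)={3,4,5,6,7} D(V)={5,6,7}: Z {4,5,7}->{4}; X {3,4,5,6,7}->{3}; V {5,6,7}->{7}
Constraint 3 (V != X) on D(V)={7} D(X)={3}: no change
So after constraint 3: D(Z) = {4}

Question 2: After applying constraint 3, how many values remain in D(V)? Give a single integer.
Answer: 1

Derivation:
Constraint 1 (V != X) on D(V)={5,6,7} D(X)={3,4,5,6,7}: no change
Constraint 2 (Z + X = V) on D(Z)={4,5,7} D(X)={3,4,5,6,7} D(V)={5,6,7}: Z {4,5,7}->{4}; X {3,4,5,6,7}->{3}; V {5,6,7}->{7}
Constraint 3 (V != X) on D(V)={7} D(X)={3}: no change
So after constraint 3: D(V)={7}, size = 1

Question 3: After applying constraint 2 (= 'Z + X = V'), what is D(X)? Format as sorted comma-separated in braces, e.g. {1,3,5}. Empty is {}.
Constraint 1 (V != X) on D(V)={5,6,7} D(X)={3,4,5,6,7}: no change
Constraint 2 (Z + X = V) on D(Z)={4,5,7} D(X)={3,4,5,6,7} D(V)={5,6,7}: Z {4,5,7}->{4}; X {3,4,5,6,7}->{3}; V {5,6,7}->{7}
So after constraint 2: D(X) = {3}

Answer: {3}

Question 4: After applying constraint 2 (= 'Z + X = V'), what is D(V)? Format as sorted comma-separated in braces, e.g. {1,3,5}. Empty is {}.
Answer: {7}

Derivation:
Constraint 1 (V != X) on D(V)={5,6,7} D(X)={3,4,5,6,7}: no change
Constraint 2 (Z + X = V) on D(Z)={4,5,7} D(X)={3,4,5,6,7} D(V)={5,6,7}: Z {4,5,7}->{4}; X {3,4,5,6,7}->{3}; V {5,6,7}->{7}
So after constraint 2: D(V) = {7}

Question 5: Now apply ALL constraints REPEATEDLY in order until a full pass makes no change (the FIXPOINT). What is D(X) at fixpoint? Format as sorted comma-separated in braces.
Answer: {3}

Derivation:
pass 0 (initial): D(X)={3,4,5,6,7}
pass 1: V {5,6,7}->{7}; X {3,4,5,6,7}->{3}; Z {4,5,7}->{4}
pass 2: no change
Fixpoint after 2 passes: D(X) = {3}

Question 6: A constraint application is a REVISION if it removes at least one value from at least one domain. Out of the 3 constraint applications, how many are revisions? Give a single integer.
Constraint 1 (V != X) on D(V)={5,6,7} D(X)={3,4,5,6,7}: no change => not a revision
Constraint 2 (Z + X = V) on D(Z)={4,5,7} D(X)={3,4,5,6,7} D(V)={5,6,7}: Z {4,5,7}->{4}; X {3,4,5,6,7}->{3}; V {5,6,7}->{7} => REVISION
Constraint 3 (V != X) on D(V)={7} D(X)={3}: no change => not a revision
Total revisions = 1

Answer: 1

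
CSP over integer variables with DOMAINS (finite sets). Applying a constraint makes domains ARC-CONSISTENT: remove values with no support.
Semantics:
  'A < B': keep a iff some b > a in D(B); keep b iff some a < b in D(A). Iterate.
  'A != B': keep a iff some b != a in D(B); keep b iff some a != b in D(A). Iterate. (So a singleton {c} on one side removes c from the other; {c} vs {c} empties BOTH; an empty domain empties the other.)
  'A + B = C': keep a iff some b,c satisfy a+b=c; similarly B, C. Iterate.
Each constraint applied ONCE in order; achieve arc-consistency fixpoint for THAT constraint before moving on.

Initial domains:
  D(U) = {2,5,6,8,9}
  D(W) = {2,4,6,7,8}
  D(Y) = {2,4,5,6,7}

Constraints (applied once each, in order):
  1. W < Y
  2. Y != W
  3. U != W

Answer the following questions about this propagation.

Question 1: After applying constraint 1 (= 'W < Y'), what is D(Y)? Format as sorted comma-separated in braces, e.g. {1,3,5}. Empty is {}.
Constraint 1 (W < Y) on D(W)={2,4,6,7,8} D(Y)={2,4,5,6,7}: W {2,4,6,7,8}->{2,4,6}; Y {2,4,5,6,7}->{4,5,6,7}
So after constraint 1: D(Y) = {4,5,6,7}

Answer: {4,5,6,7}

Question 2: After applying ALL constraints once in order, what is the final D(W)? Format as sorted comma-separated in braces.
Answer: {2,4,6}

Derivation:
Constraint 1 (W < Y) on D(W)={2,4,6,7,8} D(Y)={2,4,5,6,7}: W {2,4,6,7,8}->{2,4,6}; Y {2,4,5,6,7}->{4,5,6,7}
Constraint 2 (Y != W) on D(Y)={4,5,6,7} D(W)={2,4,6}: no change
Constraint 3 (U != W) on D(U)={2,5,6,8,9} D(W)={2,4,6}: no change
So after all 3 constraints: D(W) = {2,4,6}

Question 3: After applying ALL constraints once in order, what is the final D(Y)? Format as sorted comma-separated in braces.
Constraint 1 (W < Y) on D(W)={2,4,6,7,8} D(Y)={2,4,5,6,7}: W {2,4,6,7,8}->{2,4,6}; Y {2,4,5,6,7}->{4,5,6,7}
Constraint 2 (Y != W) on D(Y)={4,5,6,7} D(W)={2,4,6}: no change
Constraint 3 (U != W) on D(U)={2,5,6,8,9} D(W)={2,4,6}: no change
So after all 3 constraints: D(Y) = {4,5,6,7}

Answer: {4,5,6,7}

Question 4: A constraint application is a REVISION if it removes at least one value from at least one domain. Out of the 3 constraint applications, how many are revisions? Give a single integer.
Answer: 1

Derivation:
Constraint 1 (W < Y) on D(W)={2,4,6,7,8} D(Y)={2,4,5,6,7}: W {2,4,6,7,8}->{2,4,6}; Y {2,4,5,6,7}->{4,5,6,7} => REVISION
Constraint 2 (Y != W) on D(Y)={4,5,6,7} D(W)={2,4,6}: no change => not a revision
Constraint 3 (U != W) on D(U)={2,5,6,8,9} D(W)={2,4,6}: no change => not a revision
Total revisions = 1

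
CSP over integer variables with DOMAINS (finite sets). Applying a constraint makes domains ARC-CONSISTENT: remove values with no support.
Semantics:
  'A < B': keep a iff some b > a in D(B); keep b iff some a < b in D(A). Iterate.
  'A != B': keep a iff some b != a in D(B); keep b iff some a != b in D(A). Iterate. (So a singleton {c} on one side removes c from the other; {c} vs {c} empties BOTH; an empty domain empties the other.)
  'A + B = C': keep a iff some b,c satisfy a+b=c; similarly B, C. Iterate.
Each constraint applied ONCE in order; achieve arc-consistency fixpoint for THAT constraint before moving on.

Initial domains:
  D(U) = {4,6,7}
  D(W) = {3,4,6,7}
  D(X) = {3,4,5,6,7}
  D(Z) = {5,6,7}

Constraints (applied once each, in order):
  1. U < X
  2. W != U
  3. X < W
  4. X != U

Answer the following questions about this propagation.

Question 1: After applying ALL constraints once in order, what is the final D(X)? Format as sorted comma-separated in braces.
Constraint 1 (U < X) on D(U)={4,6,7} D(X)={3,4,5,6,7}: U {4,6,7}->{4,6}; X {3,4,5,6,7}->{5,6,7}
Constraint 2 (W != U) on D(W)={3,4,6,7} D(U)={4,6}: no change
Constraint 3 (X < W) on D(X)={5,6,7} D(W)={3,4,6,7}: X {5,6,7}->{5,6}; W {3,4,6,7}->{6,7}
Constraint 4 (X != U) on D(X)={5,6} D(U)={4,6}: no change
So after all 4 constraints: D(X) = {5,6}

Answer: {5,6}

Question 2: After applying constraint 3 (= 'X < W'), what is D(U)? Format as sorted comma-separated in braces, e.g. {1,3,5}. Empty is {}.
Answer: {4,6}

Derivation:
Constraint 1 (U < X) on D(U)={4,6,7} D(X)={3,4,5,6,7}: U {4,6,7}->{4,6}; X {3,4,5,6,7}->{5,6,7}
Constraint 2 (W != U) on D(W)={3,4,6,7} D(U)={4,6}: no change
Constraint 3 (X < W) on D(X)={5,6,7} D(W)={3,4,6,7}: X {5,6,7}->{5,6}; W {3,4,6,7}->{6,7}
So after constraint 3: D(U) = {4,6}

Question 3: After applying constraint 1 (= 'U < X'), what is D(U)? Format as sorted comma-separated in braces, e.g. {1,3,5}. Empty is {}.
Constraint 1 (U < X) on D(U)={4,6,7} D(X)={3,4,5,6,7}: U {4,6,7}->{4,6}; X {3,4,5,6,7}->{5,6,7}
So after constraint 1: D(U) = {4,6}

Answer: {4,6}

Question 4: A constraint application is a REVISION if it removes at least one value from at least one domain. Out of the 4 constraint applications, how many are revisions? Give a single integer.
Constraint 1 (U < X) on D(U)={4,6,7} D(X)={3,4,5,6,7}: U {4,6,7}->{4,6}; X {3,4,5,6,7}->{5,6,7} => REVISION
Constraint 2 (W != U) on D(W)={3,4,6,7} D(U)={4,6}: no change => not a revision
Constraint 3 (X < W) on D(X)={5,6,7} D(W)={3,4,6,7}: X {5,6,7}->{5,6}; W {3,4,6,7}->{6,7} => REVISION
Constraint 4 (X != U) on D(X)={5,6} D(U)={4,6}: no change => not a revision
Total revisions = 2

Answer: 2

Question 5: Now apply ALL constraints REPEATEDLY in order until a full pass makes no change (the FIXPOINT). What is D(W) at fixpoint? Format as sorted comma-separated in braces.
Answer: {6,7}

Derivation:
pass 0 (initial): D(W)={3,4,6,7}
pass 1: U {4,6,7}->{4,6}; W {3,4,6,7}->{6,7}; X {3,4,5,6,7}->{5,6}
pass 2: U {4,6}->{4}
pass 3: no change
Fixpoint after 3 passes: D(W) = {6,7}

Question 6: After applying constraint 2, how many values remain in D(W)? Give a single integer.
Constraint 1 (U < X) on D(U)={4,6,7} D(X)={3,4,5,6,7}: U {4,6,7}->{4,6}; X {3,4,5,6,7}->{5,6,7}
Constraint 2 (W != U) on D(W)={3,4,6,7} D(U)={4,6}: no change
So after constraint 2: D(W)={3,4,6,7}, size = 4

Answer: 4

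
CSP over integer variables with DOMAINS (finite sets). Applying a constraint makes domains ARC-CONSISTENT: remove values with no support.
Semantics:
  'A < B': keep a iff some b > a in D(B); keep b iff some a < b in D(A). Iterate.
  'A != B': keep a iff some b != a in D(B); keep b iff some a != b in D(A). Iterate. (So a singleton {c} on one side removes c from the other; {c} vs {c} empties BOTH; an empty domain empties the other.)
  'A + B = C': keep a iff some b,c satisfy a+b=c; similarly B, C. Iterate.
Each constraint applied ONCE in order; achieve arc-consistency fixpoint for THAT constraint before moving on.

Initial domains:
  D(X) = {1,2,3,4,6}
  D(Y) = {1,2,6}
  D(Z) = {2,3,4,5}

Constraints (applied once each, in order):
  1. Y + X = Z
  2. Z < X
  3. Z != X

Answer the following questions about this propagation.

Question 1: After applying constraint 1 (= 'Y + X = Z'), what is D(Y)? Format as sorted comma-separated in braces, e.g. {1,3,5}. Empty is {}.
Answer: {1,2}

Derivation:
Constraint 1 (Y + X = Z) on D(Y)={1,2,6} D(X)={1,2,3,4,6} D(Z)={2,3,4,5}: Y {1,2,6}->{1,2}; X {1,2,3,4,6}->{1,2,3,4}
So after constraint 1: D(Y) = {1,2}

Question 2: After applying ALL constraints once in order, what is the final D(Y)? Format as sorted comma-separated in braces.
Constraint 1 (Y + X = Z) on D(Y)={1,2,6} D(X)={1,2,3,4,6} D(Z)={2,3,4,5}: Y {1,2,6}->{1,2}; X {1,2,3,4,6}->{1,2,3,4}
Constraint 2 (Z < X) on D(Z)={2,3,4,5} D(X)={1,2,3,4}: Z {2,3,4,5}->{2,3}; X {1,2,3,4}->{3,4}
Constraint 3 (Z != X) on D(Z)={2,3} D(X)={3,4}: no change
So after all 3 constraints: D(Y) = {1,2}

Answer: {1,2}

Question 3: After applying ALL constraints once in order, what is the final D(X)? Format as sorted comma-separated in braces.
Answer: {3,4}

Derivation:
Constraint 1 (Y + X = Z) on D(Y)={1,2,6} D(X)={1,2,3,4,6} D(Z)={2,3,4,5}: Y {1,2,6}->{1,2}; X {1,2,3,4,6}->{1,2,3,4}
Constraint 2 (Z < X) on D(Z)={2,3,4,5} D(X)={1,2,3,4}: Z {2,3,4,5}->{2,3}; X {1,2,3,4}->{3,4}
Constraint 3 (Z != X) on D(Z)={2,3} D(X)={3,4}: no change
So after all 3 constraints: D(X) = {3,4}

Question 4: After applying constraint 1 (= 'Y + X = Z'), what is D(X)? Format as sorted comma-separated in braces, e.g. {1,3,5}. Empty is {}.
Constraint 1 (Y + X = Z) on D(Y)={1,2,6} D(X)={1,2,3,4,6} D(Z)={2,3,4,5}: Y {1,2,6}->{1,2}; X {1,2,3,4,6}->{1,2,3,4}
So after constraint 1: D(X) = {1,2,3,4}

Answer: {1,2,3,4}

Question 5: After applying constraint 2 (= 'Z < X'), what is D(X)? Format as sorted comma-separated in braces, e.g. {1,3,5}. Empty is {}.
Answer: {3,4}

Derivation:
Constraint 1 (Y + X = Z) on D(Y)={1,2,6} D(X)={1,2,3,4,6} D(Z)={2,3,4,5}: Y {1,2,6}->{1,2}; X {1,2,3,4,6}->{1,2,3,4}
Constraint 2 (Z < X) on D(Z)={2,3,4,5} D(X)={1,2,3,4}: Z {2,3,4,5}->{2,3}; X {1,2,3,4}->{3,4}
So after constraint 2: D(X) = {3,4}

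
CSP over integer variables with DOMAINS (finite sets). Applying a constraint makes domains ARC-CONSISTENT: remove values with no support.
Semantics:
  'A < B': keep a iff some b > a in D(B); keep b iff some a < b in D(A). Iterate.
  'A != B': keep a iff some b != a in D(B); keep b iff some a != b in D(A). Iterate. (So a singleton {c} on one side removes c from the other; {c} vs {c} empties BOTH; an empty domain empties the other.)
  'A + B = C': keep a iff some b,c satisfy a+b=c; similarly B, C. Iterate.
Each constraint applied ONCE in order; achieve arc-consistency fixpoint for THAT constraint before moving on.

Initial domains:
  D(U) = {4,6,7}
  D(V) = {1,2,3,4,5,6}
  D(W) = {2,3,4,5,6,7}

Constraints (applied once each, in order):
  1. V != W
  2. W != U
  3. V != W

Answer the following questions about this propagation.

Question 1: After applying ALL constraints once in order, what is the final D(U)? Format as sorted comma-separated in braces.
Constraint 1 (V != W) on D(V)={1,2,3,4,5,6} D(W)={2,3,4,5,6,7}: no change
Constraint 2 (W != U) on D(W)={2,3,4,5,6,7} D(U)={4,6,7}: no change
Constraint 3 (V != W) on D(V)={1,2,3,4,5,6} D(W)={2,3,4,5,6,7}: no change
So after all 3 constraints: D(U) = {4,6,7}

Answer: {4,6,7}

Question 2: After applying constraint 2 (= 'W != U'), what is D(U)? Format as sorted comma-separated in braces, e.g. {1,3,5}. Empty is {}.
Answer: {4,6,7}

Derivation:
Constraint 1 (V != W) on D(V)={1,2,3,4,5,6} D(W)={2,3,4,5,6,7}: no change
Constraint 2 (W != U) on D(W)={2,3,4,5,6,7} D(U)={4,6,7}: no change
So after constraint 2: D(U) = {4,6,7}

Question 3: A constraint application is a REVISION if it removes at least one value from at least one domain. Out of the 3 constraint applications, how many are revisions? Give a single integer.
Constraint 1 (V != W) on D(V)={1,2,3,4,5,6} D(W)={2,3,4,5,6,7}: no change => not a revision
Constraint 2 (W != U) on D(W)={2,3,4,5,6,7} D(U)={4,6,7}: no change => not a revision
Constraint 3 (V != W) on D(V)={1,2,3,4,5,6} D(W)={2,3,4,5,6,7}: no change => not a revision
Total revisions = 0

Answer: 0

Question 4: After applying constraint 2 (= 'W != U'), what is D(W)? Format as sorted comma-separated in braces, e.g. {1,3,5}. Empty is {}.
Constraint 1 (V != W) on D(V)={1,2,3,4,5,6} D(W)={2,3,4,5,6,7}: no change
Constraint 2 (W != U) on D(W)={2,3,4,5,6,7} D(U)={4,6,7}: no change
So after constraint 2: D(W) = {2,3,4,5,6,7}

Answer: {2,3,4,5,6,7}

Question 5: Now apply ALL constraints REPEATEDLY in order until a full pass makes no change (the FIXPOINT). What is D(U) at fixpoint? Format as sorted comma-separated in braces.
pass 0 (initial): D(U)={4,6,7}
pass 1: no change
Fixpoint after 1 passes: D(U) = {4,6,7}

Answer: {4,6,7}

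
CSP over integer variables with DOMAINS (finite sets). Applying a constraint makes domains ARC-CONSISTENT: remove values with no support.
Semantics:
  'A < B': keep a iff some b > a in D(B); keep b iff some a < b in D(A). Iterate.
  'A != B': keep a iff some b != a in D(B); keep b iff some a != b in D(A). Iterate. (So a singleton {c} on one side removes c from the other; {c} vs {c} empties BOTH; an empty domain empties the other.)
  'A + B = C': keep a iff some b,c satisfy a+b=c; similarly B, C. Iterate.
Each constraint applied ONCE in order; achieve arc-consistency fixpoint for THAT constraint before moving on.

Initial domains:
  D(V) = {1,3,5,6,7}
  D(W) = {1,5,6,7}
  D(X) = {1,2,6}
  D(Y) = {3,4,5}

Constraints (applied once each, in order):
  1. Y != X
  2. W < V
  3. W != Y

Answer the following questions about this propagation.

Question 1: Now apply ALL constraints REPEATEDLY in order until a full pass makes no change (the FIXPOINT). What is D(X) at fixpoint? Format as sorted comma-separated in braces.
pass 0 (initial): D(X)={1,2,6}
pass 1: V {1,3,5,6,7}->{3,5,6,7}; W {1,5,6,7}->{1,5,6}
pass 2: no change
Fixpoint after 2 passes: D(X) = {1,2,6}

Answer: {1,2,6}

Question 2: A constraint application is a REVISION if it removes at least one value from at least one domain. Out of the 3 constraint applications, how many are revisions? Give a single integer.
Answer: 1

Derivation:
Constraint 1 (Y != X) on D(Y)={3,4,5} D(X)={1,2,6}: no change => not a revision
Constraint 2 (W < V) on D(W)={1,5,6,7} D(V)={1,3,5,6,7}: W {1,5,6,7}->{1,5,6}; V {1,3,5,6,7}->{3,5,6,7} => REVISION
Constraint 3 (W != Y) on D(W)={1,5,6} D(Y)={3,4,5}: no change => not a revision
Total revisions = 1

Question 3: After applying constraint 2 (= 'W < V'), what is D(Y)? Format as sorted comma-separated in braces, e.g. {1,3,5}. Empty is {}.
Answer: {3,4,5}

Derivation:
Constraint 1 (Y != X) on D(Y)={3,4,5} D(X)={1,2,6}: no change
Constraint 2 (W < V) on D(W)={1,5,6,7} D(V)={1,3,5,6,7}: W {1,5,6,7}->{1,5,6}; V {1,3,5,6,7}->{3,5,6,7}
So after constraint 2: D(Y) = {3,4,5}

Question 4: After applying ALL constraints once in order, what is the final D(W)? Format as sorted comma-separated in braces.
Answer: {1,5,6}

Derivation:
Constraint 1 (Y != X) on D(Y)={3,4,5} D(X)={1,2,6}: no change
Constraint 2 (W < V) on D(W)={1,5,6,7} D(V)={1,3,5,6,7}: W {1,5,6,7}->{1,5,6}; V {1,3,5,6,7}->{3,5,6,7}
Constraint 3 (W != Y) on D(W)={1,5,6} D(Y)={3,4,5}: no change
So after all 3 constraints: D(W) = {1,5,6}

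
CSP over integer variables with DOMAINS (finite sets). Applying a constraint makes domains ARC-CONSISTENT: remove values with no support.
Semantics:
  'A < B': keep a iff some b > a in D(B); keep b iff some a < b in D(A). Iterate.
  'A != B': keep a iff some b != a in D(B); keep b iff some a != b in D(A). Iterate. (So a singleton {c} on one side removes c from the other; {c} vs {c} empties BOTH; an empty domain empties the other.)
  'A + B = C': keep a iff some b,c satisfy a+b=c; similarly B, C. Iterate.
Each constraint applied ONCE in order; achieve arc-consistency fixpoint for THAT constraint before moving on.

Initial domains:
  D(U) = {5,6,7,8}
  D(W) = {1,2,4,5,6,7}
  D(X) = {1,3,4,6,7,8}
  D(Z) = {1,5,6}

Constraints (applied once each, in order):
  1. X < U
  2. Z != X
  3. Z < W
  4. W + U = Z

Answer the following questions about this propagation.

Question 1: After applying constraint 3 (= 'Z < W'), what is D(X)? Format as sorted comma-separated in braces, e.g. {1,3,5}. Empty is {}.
Answer: {1,3,4,6,7}

Derivation:
Constraint 1 (X < U) on D(X)={1,3,4,6,7,8} D(U)={5,6,7,8}: X {1,3,4,6,7,8}->{1,3,4,6,7}
Constraint 2 (Z != X) on D(Z)={1,5,6} D(X)={1,3,4,6,7}: no change
Constraint 3 (Z < W) on D(Z)={1,5,6} D(W)={1,2,4,5,6,7}: W {1,2,4,5,6,7}->{2,4,5,6,7}
So after constraint 3: D(X) = {1,3,4,6,7}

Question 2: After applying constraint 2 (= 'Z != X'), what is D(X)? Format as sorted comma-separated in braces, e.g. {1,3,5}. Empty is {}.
Answer: {1,3,4,6,7}

Derivation:
Constraint 1 (X < U) on D(X)={1,3,4,6,7,8} D(U)={5,6,7,8}: X {1,3,4,6,7,8}->{1,3,4,6,7}
Constraint 2 (Z != X) on D(Z)={1,5,6} D(X)={1,3,4,6,7}: no change
So after constraint 2: D(X) = {1,3,4,6,7}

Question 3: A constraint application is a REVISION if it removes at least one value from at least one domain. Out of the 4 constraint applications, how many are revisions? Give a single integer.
Answer: 3

Derivation:
Constraint 1 (X < U) on D(X)={1,3,4,6,7,8} D(U)={5,6,7,8}: X {1,3,4,6,7,8}->{1,3,4,6,7} => REVISION
Constraint 2 (Z != X) on D(Z)={1,5,6} D(X)={1,3,4,6,7}: no change => not a revision
Constraint 3 (Z < W) on D(Z)={1,5,6} D(W)={1,2,4,5,6,7}: W {1,2,4,5,6,7}->{2,4,5,6,7} => REVISION
Constraint 4 (W + U = Z) on D(W)={2,4,5,6,7} D(U)={5,6,7,8} D(Z)={1,5,6}: W {2,4,5,6,7}->{}; U {5,6,7,8}->{}; Z {1,5,6}->{} => REVISION
Total revisions = 3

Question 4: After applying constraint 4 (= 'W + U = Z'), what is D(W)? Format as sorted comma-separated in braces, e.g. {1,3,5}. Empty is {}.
Constraint 1 (X < U) on D(X)={1,3,4,6,7,8} D(U)={5,6,7,8}: X {1,3,4,6,7,8}->{1,3,4,6,7}
Constraint 2 (Z != X) on D(Z)={1,5,6} D(X)={1,3,4,6,7}: no change
Constraint 3 (Z < W) on D(Z)={1,5,6} D(W)={1,2,4,5,6,7}: W {1,2,4,5,6,7}->{2,4,5,6,7}
Constraint 4 (W + U = Z) on D(W)={2,4,5,6,7} D(U)={5,6,7,8} D(Z)={1,5,6}: W {2,4,5,6,7}->{}; U {5,6,7,8}->{}; Z {1,5,6}->{}
So after constraint 4: D(W) = {}

Answer: {}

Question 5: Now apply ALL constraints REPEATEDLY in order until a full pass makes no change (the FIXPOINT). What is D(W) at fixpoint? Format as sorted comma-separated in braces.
Answer: {}

Derivation:
pass 0 (initial): D(W)={1,2,4,5,6,7}
pass 1: U {5,6,7,8}->{}; W {1,2,4,5,6,7}->{}; X {1,3,4,6,7,8}->{1,3,4,6,7}; Z {1,5,6}->{}
pass 2: X {1,3,4,6,7}->{}
pass 3: no change
Fixpoint after 3 passes: D(W) = {}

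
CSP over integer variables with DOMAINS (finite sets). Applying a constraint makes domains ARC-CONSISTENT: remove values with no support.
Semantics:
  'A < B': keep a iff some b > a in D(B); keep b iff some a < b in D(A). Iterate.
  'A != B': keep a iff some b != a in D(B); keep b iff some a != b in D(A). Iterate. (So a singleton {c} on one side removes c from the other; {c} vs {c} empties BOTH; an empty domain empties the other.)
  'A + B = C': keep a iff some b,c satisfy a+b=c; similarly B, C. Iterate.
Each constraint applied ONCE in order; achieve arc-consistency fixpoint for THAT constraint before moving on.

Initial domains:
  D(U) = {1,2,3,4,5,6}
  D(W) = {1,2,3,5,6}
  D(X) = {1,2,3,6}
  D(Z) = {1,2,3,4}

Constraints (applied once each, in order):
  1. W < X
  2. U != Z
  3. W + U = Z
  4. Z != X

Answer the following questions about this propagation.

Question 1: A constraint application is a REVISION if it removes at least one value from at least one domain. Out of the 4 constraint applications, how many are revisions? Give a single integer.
Constraint 1 (W < X) on D(W)={1,2,3,5,6} D(X)={1,2,3,6}: W {1,2,3,5,6}->{1,2,3,5}; X {1,2,3,6}->{2,3,6} => REVISION
Constraint 2 (U != Z) on D(U)={1,2,3,4,5,6} D(Z)={1,2,3,4}: no change => not a revision
Constraint 3 (W + U = Z) on D(W)={1,2,3,5} D(U)={1,2,3,4,5,6} D(Z)={1,2,3,4}: W {1,2,3,5}->{1,2,3}; U {1,2,3,4,5,6}->{1,2,3}; Z {1,2,3,4}->{2,3,4} => REVISION
Constraint 4 (Z != X) on D(Z)={2,3,4} D(X)={2,3,6}: no change => not a revision
Total revisions = 2

Answer: 2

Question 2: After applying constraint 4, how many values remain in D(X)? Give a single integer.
Answer: 3

Derivation:
Constraint 1 (W < X) on D(W)={1,2,3,5,6} D(X)={1,2,3,6}: W {1,2,3,5,6}->{1,2,3,5}; X {1,2,3,6}->{2,3,6}
Constraint 2 (U != Z) on D(U)={1,2,3,4,5,6} D(Z)={1,2,3,4}: no change
Constraint 3 (W + U = Z) on D(W)={1,2,3,5} D(U)={1,2,3,4,5,6} D(Z)={1,2,3,4}: W {1,2,3,5}->{1,2,3}; U {1,2,3,4,5,6}->{1,2,3}; Z {1,2,3,4}->{2,3,4}
Constraint 4 (Z != X) on D(Z)={2,3,4} D(X)={2,3,6}: no change
So after constraint 4: D(X)={2,3,6}, size = 3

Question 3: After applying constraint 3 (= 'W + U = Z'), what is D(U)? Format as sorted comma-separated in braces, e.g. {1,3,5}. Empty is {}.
Constraint 1 (W < X) on D(W)={1,2,3,5,6} D(X)={1,2,3,6}: W {1,2,3,5,6}->{1,2,3,5}; X {1,2,3,6}->{2,3,6}
Constraint 2 (U != Z) on D(U)={1,2,3,4,5,6} D(Z)={1,2,3,4}: no change
Constraint 3 (W + U = Z) on D(W)={1,2,3,5} D(U)={1,2,3,4,5,6} D(Z)={1,2,3,4}: W {1,2,3,5}->{1,2,3}; U {1,2,3,4,5,6}->{1,2,3}; Z {1,2,3,4}->{2,3,4}
So after constraint 3: D(U) = {1,2,3}

Answer: {1,2,3}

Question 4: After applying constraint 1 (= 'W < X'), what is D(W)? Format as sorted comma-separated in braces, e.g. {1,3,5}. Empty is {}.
Answer: {1,2,3,5}

Derivation:
Constraint 1 (W < X) on D(W)={1,2,3,5,6} D(X)={1,2,3,6}: W {1,2,3,5,6}->{1,2,3,5}; X {1,2,3,6}->{2,3,6}
So after constraint 1: D(W) = {1,2,3,5}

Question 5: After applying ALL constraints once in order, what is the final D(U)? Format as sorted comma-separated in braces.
Answer: {1,2,3}

Derivation:
Constraint 1 (W < X) on D(W)={1,2,3,5,6} D(X)={1,2,3,6}: W {1,2,3,5,6}->{1,2,3,5}; X {1,2,3,6}->{2,3,6}
Constraint 2 (U != Z) on D(U)={1,2,3,4,5,6} D(Z)={1,2,3,4}: no change
Constraint 3 (W + U = Z) on D(W)={1,2,3,5} D(U)={1,2,3,4,5,6} D(Z)={1,2,3,4}: W {1,2,3,5}->{1,2,3}; U {1,2,3,4,5,6}->{1,2,3}; Z {1,2,3,4}->{2,3,4}
Constraint 4 (Z != X) on D(Z)={2,3,4} D(X)={2,3,6}: no change
So after all 4 constraints: D(U) = {1,2,3}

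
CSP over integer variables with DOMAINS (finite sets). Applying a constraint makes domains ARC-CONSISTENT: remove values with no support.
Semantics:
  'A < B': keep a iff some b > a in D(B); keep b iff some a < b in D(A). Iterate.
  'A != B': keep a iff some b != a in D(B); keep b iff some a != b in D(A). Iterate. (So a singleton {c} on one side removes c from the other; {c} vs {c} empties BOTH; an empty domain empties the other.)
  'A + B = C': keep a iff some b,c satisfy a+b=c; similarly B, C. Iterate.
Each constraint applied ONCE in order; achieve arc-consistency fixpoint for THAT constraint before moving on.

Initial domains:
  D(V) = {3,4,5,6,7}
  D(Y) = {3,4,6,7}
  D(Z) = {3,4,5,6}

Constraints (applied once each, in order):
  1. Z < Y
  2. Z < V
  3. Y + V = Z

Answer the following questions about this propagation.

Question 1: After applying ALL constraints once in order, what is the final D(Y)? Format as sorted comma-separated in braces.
Constraint 1 (Z < Y) on D(Z)={3,4,5,6} D(Y)={3,4,6,7}: Y {3,4,6,7}->{4,6,7}
Constraint 2 (Z < V) on D(Z)={3,4,5,6} D(V)={3,4,5,6,7}: V {3,4,5,6,7}->{4,5,6,7}
Constraint 3 (Y + V = Z) on D(Y)={4,6,7} D(V)={4,5,6,7} D(Z)={3,4,5,6}: Y {4,6,7}->{}; V {4,5,6,7}->{}; Z {3,4,5,6}->{}
So after all 3 constraints: D(Y) = {}

Answer: {}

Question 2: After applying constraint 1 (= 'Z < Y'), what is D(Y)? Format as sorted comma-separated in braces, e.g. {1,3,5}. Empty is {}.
Answer: {4,6,7}

Derivation:
Constraint 1 (Z < Y) on D(Z)={3,4,5,6} D(Y)={3,4,6,7}: Y {3,4,6,7}->{4,6,7}
So after constraint 1: D(Y) = {4,6,7}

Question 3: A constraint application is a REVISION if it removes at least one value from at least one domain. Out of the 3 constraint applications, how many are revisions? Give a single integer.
Answer: 3

Derivation:
Constraint 1 (Z < Y) on D(Z)={3,4,5,6} D(Y)={3,4,6,7}: Y {3,4,6,7}->{4,6,7} => REVISION
Constraint 2 (Z < V) on D(Z)={3,4,5,6} D(V)={3,4,5,6,7}: V {3,4,5,6,7}->{4,5,6,7} => REVISION
Constraint 3 (Y + V = Z) on D(Y)={4,6,7} D(V)={4,5,6,7} D(Z)={3,4,5,6}: Y {4,6,7}->{}; V {4,5,6,7}->{}; Z {3,4,5,6}->{} => REVISION
Total revisions = 3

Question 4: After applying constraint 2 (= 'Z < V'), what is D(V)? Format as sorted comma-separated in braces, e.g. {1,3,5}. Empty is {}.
Answer: {4,5,6,7}

Derivation:
Constraint 1 (Z < Y) on D(Z)={3,4,5,6} D(Y)={3,4,6,7}: Y {3,4,6,7}->{4,6,7}
Constraint 2 (Z < V) on D(Z)={3,4,5,6} D(V)={3,4,5,6,7}: V {3,4,5,6,7}->{4,5,6,7}
So after constraint 2: D(V) = {4,5,6,7}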